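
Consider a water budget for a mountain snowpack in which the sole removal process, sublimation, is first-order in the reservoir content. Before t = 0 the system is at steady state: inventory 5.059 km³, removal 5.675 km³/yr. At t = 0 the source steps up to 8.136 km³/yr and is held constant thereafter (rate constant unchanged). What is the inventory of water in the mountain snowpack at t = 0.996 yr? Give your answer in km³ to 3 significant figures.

τ = M₀/F₀ = 5.059/5.675 = 0.8915 yr; rate constant k = 1/τ.
New steady state M_∞ = F₁/k = F₁·τ = 8.136 × 0.8915 = 7.2529 km³.
M(t) = M_∞ + (M₀ − M_∞)·e^(−t/τ); t/τ = 0.996/0.8915 = 1.117, so e^(−t/τ) = 0.3272.
M(t) = 7.2529 − 2.194 × 0.3272 = 6.5351 km³.

6.54 km³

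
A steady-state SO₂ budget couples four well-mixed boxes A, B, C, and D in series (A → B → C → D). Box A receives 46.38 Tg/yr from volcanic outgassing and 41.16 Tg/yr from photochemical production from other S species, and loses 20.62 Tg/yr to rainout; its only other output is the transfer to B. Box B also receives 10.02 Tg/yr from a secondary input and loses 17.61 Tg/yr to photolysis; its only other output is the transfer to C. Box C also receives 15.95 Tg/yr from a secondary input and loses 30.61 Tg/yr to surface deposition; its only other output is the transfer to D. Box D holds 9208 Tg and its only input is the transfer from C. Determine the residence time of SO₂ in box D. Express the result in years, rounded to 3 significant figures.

206 yr

Box A: F(A→B) = (46.38 + 41.16) − 20.62 = 66.920 Tg/yr.
Box B: F(B→C) = (66.920 + 10.02) − 17.61 = 59.330 Tg/yr.
Box C: F(C→D) = (59.330 + 15.95) − 30.61 = 44.670 Tg/yr.
Box D throughput = its input = 44.670 Tg/yr; τ = 9208 / 44.670 = 206.1 yr.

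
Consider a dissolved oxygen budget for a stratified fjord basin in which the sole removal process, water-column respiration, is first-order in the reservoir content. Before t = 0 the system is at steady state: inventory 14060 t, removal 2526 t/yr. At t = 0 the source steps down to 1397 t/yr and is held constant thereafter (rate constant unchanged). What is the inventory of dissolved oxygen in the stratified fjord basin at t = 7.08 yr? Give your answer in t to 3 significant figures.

The sink rate constant is k = F₀/M₀ = 2526/14060 = 0.1797 yr⁻¹.
Solving dM/dt = F₁ − kM with M(0) = M₀ gives M(t) = F₁/k + (M₀ − F₁/k)·e^(−kt).
F₁/k = 1397/0.1797 = 7775.9 t; kt = 0.1797 × 7.08 = 1.272, e^(−kt) = 0.2803.
M(7.08) = 7775.9 + (14060 − 7775.9) × 0.2803 = 7775.9 + 1761 = 9537.1 t.

9540 t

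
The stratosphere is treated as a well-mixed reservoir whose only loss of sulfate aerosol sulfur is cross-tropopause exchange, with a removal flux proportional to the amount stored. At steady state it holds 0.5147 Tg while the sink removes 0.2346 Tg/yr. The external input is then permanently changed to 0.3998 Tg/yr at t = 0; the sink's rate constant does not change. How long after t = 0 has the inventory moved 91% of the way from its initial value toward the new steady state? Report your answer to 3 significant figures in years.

τ = M₀/F₀ = 0.5147/0.2346 = 2.194 yr.
The remaining gap fraction is e^(−t/τ); 91% covered ⇒ e^(−t/τ) = 0.0900.
t = −τ ln(0.0900) = 2.194 × 2.408 = 5.283 yr.

5.28 yr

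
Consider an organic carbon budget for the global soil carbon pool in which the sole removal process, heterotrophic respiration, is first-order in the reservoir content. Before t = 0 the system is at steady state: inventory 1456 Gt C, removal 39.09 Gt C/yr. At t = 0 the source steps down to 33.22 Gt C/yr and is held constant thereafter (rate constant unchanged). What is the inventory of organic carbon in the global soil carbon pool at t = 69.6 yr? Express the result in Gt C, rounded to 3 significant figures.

1270 Gt C

The sink rate constant is k = F₀/M₀ = 39.09/1456 = 0.02685 yr⁻¹.
Solving dM/dt = F₁ − kM with M(0) = M₀ gives M(t) = F₁/k + (M₀ − F₁/k)·e^(−kt).
F₁/k = 33.22/0.02685 = 1237.4 Gt C; kt = 0.02685 × 69.6 = 1.869, e^(−kt) = 0.1543.
M(69.6) = 1237.4 + (1456 − 1237.4) × 0.1543 = 1237.4 + 33.75 = 1271.1 Gt C.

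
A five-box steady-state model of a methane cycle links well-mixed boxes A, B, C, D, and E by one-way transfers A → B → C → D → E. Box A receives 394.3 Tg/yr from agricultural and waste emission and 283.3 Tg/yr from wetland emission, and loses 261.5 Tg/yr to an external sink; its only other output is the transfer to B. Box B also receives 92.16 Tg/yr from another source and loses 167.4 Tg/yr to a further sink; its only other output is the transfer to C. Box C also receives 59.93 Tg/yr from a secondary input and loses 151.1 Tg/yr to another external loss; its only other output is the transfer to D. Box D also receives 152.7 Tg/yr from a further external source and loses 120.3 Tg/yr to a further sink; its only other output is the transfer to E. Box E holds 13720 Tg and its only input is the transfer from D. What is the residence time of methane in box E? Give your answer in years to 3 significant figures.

48.6 yr

Box A: F(A→B) = (394.3 + 283.3) − 261.5 = 416.10 Tg/yr.
Box B: F(B→C) = (416.10 + 92.16) − 167.4 = 340.86 Tg/yr.
Box C: F(C→D) = (340.86 + 59.93) − 151.1 = 249.69 Tg/yr.
Box D: F(D→E) = (249.69 + 152.7) − 120.3 = 282.09 Tg/yr.
Box E throughput = its input = 282.09 Tg/yr; τ = 13720 / 282.09 = 48.64 yr.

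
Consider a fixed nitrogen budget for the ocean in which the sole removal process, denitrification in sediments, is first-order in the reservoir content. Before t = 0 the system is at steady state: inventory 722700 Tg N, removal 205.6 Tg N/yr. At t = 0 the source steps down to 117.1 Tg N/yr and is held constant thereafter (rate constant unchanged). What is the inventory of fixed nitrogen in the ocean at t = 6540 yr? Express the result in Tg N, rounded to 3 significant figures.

The sink rate constant is k = F₀/M₀ = 205.6/722700 = 0.0002845 yr⁻¹.
Solving dM/dt = F₁ − kM with M(0) = M₀ gives M(t) = F₁/k + (M₀ − F₁/k)·e^(−kt).
F₁/k = 117.1/0.0002845 = 411620 Tg N; kt = 0.0002845 × 6540 = 1.861, e^(−kt) = 0.1556.
M(6540) = 411620 + (722700 − 411620) × 0.1556 = 411620 + 48400 = 460020 Tg N.

460000 Tg N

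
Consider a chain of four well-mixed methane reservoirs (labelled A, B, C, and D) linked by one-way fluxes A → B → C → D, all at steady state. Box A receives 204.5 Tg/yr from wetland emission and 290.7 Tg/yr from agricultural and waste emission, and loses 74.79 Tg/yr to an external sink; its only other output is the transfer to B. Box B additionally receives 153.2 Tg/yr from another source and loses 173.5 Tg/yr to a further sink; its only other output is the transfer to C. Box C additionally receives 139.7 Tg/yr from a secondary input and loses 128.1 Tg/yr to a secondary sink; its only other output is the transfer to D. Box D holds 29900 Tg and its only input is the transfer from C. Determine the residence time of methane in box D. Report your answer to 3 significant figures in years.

Box A: F(A→B) = (204.5 + 290.7) − 74.79 = 420.41 Tg/yr.
Box B: F(B→C) = (420.41 + 153.2) − 173.5 = 400.11 Tg/yr.
Box C: F(C→D) = (400.11 + 139.7) − 128.1 = 411.71 Tg/yr.
Box D throughput = its input = 411.71 Tg/yr; τ = 29900 / 411.71 = 72.62 yr.

72.6 yr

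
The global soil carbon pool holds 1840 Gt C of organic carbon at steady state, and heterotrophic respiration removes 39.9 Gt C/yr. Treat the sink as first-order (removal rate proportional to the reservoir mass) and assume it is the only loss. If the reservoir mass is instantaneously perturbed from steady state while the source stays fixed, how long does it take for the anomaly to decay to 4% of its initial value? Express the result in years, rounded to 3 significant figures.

148 yr

For a linear reservoir the anomaly decays as exp(−t/τ) with τ = M/F = 1840/39.9 = 46.12 yr.
exp(−t/τ) = 0.04 ⇒ t = −τ ln(0.04) = 46.12 × 3.219 = 148.4 yr.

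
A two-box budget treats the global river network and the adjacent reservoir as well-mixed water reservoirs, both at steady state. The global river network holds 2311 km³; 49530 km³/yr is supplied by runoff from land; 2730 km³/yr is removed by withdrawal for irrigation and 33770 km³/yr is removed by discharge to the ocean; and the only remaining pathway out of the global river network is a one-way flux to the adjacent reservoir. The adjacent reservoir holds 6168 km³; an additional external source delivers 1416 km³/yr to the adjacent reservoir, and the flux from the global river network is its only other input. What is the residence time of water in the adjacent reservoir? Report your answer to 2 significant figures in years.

Balance the global river network: ΣF_in = 49530 km³/yr.
Flux to the adjacent reservoir = ΣF_in − (2730 + 33770) = 13030 km³/yr.
Total input to the adjacent reservoir = 13030 + 1416 = 14446 km³/yr; at steady state this equals its total output.
τ = M / F = 6168 / 14446 = 0.4270 yr.

0.43 yr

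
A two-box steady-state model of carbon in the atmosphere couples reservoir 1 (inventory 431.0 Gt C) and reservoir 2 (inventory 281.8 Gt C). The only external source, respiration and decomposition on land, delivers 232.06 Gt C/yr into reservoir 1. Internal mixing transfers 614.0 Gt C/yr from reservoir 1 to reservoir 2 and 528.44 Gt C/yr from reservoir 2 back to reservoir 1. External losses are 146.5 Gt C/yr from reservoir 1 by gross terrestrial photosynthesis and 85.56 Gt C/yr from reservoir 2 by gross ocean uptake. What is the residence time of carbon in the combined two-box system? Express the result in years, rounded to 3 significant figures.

Residence time in the combined system uses the total inventory and the total *external* removal — internal exchanges between the two boxes cancel.
M_total = 431.0 + 281.8 = 712.80 Gt C.
ΣF_external_out = 146.5 + 85.56 = 232.06 Gt C/yr.
τ = M_total / ΣF_ext = 712.80 / 232.06 = 3.072 yr.

3.07 yr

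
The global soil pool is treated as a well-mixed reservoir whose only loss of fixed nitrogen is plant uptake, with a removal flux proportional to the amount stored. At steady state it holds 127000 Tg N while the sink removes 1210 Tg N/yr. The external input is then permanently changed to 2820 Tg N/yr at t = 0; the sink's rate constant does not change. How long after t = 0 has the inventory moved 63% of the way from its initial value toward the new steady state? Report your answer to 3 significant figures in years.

τ = M₀/F₀ = 127000/1210 = 105.0 yr.
The remaining gap fraction is e^(−t/τ); 63% covered ⇒ e^(−t/τ) = 0.370.
t = −τ ln(0.370) = 105.0 × 0.9943 = 104.4 yr.

104 yr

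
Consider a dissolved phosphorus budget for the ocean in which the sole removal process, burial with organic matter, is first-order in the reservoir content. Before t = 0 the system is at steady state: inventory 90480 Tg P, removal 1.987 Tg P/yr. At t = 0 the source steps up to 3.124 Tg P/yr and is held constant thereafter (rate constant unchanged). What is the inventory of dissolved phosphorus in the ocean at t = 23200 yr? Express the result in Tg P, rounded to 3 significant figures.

τ = M₀/F₀ = 90480/1.987 = 45540 yr; rate constant k = 1/τ.
New steady state M_∞ = F₁/k = F₁·τ = 3.124 × 45540 = 142250 Tg P.
M(t) = M_∞ + (M₀ − M_∞)·e^(−t/τ); t/τ = 23200/45540 = 0.5095, so e^(−t/τ) = 0.6008.
M(t) = 142250 − 51770 × 0.6008 = 111150 Tg P.

111000 Tg P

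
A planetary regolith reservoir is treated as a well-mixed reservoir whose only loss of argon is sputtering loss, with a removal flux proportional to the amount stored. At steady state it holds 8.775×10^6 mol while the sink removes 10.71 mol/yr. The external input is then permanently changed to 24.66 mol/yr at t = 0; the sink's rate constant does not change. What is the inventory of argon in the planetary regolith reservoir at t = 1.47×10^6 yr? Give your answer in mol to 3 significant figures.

1.83×10^7 mol

Residence time τ = M₀/F₀ = 819300 yr. The eventual steady state is M_∞ = M₀·(F₁/F₀) = 8.775×10^6 × 24.66/10.71 = 2.0205×10^7 mol.
The anomaly ΔM(t) = M(t) − M_∞ decays as ΔM₀·e^(−t/τ) with ΔM₀ = 8.775×10^6 − 2.0205×10^7 = −1.143×10^7 mol.
At t = 1.47×10^6 yr, e^(−t/τ) = e^(−1.794) = 0.1663, so ΔM = −1.900×10^6 mol and M = 2.0205×10^7 − 1.900×10^6 = 1.8304×10^7 mol.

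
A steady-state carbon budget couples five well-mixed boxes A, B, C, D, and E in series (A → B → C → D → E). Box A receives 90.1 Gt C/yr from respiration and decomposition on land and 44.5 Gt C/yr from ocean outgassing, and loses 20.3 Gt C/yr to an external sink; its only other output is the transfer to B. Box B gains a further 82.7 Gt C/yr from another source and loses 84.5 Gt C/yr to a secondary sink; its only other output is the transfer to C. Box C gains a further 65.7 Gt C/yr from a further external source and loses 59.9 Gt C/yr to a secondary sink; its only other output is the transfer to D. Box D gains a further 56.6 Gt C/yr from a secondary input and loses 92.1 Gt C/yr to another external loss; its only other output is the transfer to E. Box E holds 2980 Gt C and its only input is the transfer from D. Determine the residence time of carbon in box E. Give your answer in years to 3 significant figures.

Box A: F(A→B) = (90.1 + 44.5) − 20.3 = 114.30 Gt C/yr.
Box B: F(B→C) = (114.30 + 82.7) − 84.5 = 112.50 Gt C/yr.
Box C: F(C→D) = (112.50 + 65.7) − 59.9 = 118.30 Gt C/yr.
Box D: F(D→E) = (118.30 + 56.6) − 92.1 = 82.800 Gt C/yr.
Box E throughput = its input = 82.800 Gt C/yr; τ = 2980 / 82.800 = 35.99 yr.

36.0 yr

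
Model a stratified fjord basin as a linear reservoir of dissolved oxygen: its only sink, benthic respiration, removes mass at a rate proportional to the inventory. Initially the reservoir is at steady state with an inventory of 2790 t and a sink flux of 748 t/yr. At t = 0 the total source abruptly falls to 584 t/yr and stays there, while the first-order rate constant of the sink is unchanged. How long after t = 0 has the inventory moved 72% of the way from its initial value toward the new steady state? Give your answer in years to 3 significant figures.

τ = M₀/F₀ = 2790/748 = 3.730 yr.
The remaining gap fraction is e^(−t/τ); 72% covered ⇒ e^(−t/τ) = 0.280.
t = −τ ln(0.280) = 3.730 × 1.273 = 4.748 yr.

4.75 yr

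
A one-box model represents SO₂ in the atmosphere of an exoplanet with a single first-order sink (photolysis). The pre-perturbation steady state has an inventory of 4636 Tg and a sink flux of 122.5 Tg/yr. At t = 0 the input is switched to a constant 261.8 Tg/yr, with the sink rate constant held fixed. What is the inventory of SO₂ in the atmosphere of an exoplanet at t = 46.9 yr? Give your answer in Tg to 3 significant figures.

8380 Tg

τ = M₀/F₀ = 4636/122.5 = 37.84 yr; rate constant k = 1/τ.
New steady state M_∞ = F₁/k = F₁·τ = 261.8 × 37.84 = 9907.8 Tg.
M(t) = M_∞ + (M₀ − M_∞)·e^(−t/τ); t/τ = 46.9/37.84 = 1.239, so e^(−t/τ) = 0.2896.
M(t) = 9907.8 − 5272 × 0.2896 = 8381.1 Tg.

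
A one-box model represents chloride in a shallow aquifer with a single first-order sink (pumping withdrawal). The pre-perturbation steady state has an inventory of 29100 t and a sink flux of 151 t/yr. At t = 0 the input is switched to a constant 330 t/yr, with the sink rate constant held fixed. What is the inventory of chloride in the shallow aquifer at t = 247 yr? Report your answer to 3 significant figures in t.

54000 t

The sink rate constant is k = F₀/M₀ = 151/29100 = 0.005189 yr⁻¹.
Solving dM/dt = F₁ − kM with M(0) = M₀ gives M(t) = F₁/k + (M₀ − F₁/k)·e^(−kt).
F₁/k = 330/0.005189 = 63596 t; kt = 0.005189 × 247 = 1.282, e^(−kt) = 0.2776.
M(247) = 63596 + (29100 − 63596) × 0.2776 = 63596 − 9575 = 54021 t.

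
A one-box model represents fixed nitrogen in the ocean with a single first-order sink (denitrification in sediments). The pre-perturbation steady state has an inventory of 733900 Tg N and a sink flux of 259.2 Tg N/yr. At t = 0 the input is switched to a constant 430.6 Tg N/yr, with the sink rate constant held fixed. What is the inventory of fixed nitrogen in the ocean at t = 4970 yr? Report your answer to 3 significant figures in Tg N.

The sink rate constant is k = F₀/M₀ = 259.2/733900 = 0.0003532 yr⁻¹.
Solving dM/dt = F₁ − kM with M(0) = M₀ gives M(t) = F₁/k + (M₀ − F₁/k)·e^(−kt).
F₁/k = 430.6/0.0003532 = 1.2192×10^6 Tg N; kt = 0.0003532 × 4970 = 1.755, e^(−kt) = 0.1729.
M(4970) = 1.2192×10^6 + (733900 − 1.2192×10^6) × 0.1729 = 1.2192×10^6 − 83890 = 1.1353×10^6 Tg N.

1.14×10^6 Tg N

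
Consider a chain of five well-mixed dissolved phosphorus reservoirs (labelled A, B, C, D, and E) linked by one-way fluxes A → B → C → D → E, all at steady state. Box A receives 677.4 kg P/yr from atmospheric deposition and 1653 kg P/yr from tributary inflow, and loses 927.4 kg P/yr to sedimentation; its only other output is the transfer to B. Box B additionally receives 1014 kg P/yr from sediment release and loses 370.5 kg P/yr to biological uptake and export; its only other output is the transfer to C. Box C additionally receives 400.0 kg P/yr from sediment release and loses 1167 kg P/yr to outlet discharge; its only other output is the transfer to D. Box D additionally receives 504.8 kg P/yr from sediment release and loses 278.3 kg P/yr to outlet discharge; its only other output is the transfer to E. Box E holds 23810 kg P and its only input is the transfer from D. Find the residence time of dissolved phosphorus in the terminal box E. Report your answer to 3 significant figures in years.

Box A: F(A→B) = (677.4 + 1653) − 927.4 = 1403.0 kg P/yr.
Box B: F(B→C) = (1403.0 + 1014) − 370.5 = 2046.5 kg P/yr.
Box C: F(C→D) = (2046.5 + 400.0) − 1167 = 1279.5 kg P/yr.
Box D: F(D→E) = (1279.5 + 504.8) − 278.3 = 1506.0 kg P/yr.
Box E throughput = its input = 1506.0 kg P/yr; τ = 23810 / 1506.0 = 15.81 yr.

15.8 yr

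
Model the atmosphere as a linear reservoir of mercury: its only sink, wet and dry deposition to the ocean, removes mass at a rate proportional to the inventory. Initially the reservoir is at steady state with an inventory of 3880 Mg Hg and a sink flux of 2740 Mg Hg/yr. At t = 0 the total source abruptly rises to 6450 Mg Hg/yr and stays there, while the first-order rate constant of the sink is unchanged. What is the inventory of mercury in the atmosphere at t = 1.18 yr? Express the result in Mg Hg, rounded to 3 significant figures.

6850 Mg Hg

The sink rate constant is k = F₀/M₀ = 2740/3880 = 0.7062 yr⁻¹.
Solving dM/dt = F₁ − kM with M(0) = M₀ gives M(t) = F₁/k + (M₀ − F₁/k)·e^(−kt).
F₁/k = 6450/0.7062 = 9133.6 Mg Hg; kt = 0.7062 × 1.18 = 0.8333, e^(−kt) = 0.4346.
M(1.18) = 9133.6 + (3880 − 9133.6) × 0.4346 = 9133.6 − 2283 = 6850.3 Mg Hg.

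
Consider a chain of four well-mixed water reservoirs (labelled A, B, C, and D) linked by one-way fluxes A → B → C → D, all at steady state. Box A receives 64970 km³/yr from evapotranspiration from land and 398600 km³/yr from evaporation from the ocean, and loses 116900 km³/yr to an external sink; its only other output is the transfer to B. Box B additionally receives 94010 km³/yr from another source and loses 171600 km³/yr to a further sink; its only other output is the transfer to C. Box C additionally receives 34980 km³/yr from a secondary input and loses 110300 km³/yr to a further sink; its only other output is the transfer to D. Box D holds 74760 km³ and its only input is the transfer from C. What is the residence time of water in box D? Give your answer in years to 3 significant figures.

Box A: F(A→B) = (64970 + 398600) − 116900 = 346670 km³/yr.
Box B: F(B→C) = (346670 + 94010) − 171600 = 269080 km³/yr.
Box C: F(C→D) = (269080 + 34980) − 110300 = 193760 km³/yr.
Box D throughput = its input = 193760 km³/yr; τ = 74760 / 193760 = 0.3858 yr.

0.386 yr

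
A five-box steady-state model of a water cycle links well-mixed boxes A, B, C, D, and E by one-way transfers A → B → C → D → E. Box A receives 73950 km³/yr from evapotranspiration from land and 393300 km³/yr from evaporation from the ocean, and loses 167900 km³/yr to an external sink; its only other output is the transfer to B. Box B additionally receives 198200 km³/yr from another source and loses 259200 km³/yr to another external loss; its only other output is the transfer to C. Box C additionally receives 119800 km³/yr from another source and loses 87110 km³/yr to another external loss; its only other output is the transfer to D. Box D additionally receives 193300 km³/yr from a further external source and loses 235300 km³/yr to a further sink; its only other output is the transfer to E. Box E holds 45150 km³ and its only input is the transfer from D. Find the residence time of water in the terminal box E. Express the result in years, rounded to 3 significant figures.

Box A: F(A→B) = (73950 + 393300) − 167900 = 299350 km³/yr.
Box B: F(B→C) = (299350 + 198200) − 259200 = 238350 km³/yr.
Box C: F(C→D) = (238350 + 119800) − 87110 = 271040 km³/yr.
Box D: F(D→E) = (271040 + 193300) − 235300 = 229040 km³/yr.
Box E throughput = its input = 229040 km³/yr; τ = 45150 / 229040 = 0.1971 yr.

0.197 yr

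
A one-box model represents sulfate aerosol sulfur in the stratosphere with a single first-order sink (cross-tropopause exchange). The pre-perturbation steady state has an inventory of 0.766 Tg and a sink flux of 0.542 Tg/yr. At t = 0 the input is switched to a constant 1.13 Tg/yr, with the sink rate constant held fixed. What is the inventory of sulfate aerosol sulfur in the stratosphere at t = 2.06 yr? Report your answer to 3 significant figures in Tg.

Residence time τ = M₀/F₀ = 1.413 yr. The eventual steady state is M_∞ = M₀·(F₁/F₀) = 0.766 × 1.13/0.542 = 1.5970 Tg.
The anomaly ΔM(t) = M(t) − M_∞ decays as ΔM₀·e^(−t/τ) with ΔM₀ = 0.766 − 1.5970 = −0.8310 Tg.
At t = 2.06 yr, e^(−t/τ) = e^(−1.458) = 0.2328, so ΔM = −0.1935 Tg and M = 1.5970 − 0.1935 = 1.4036 Tg.

1.40 Tg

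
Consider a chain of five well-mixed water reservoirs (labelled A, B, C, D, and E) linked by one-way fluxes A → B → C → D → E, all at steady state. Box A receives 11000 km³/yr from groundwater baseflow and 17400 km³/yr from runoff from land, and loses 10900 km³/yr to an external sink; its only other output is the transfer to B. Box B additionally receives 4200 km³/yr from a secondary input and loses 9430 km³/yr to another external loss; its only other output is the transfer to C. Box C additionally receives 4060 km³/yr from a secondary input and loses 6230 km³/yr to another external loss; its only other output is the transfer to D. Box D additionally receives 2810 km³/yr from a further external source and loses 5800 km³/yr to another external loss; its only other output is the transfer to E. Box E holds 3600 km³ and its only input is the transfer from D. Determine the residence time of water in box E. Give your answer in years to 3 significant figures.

0.506 yr

Box A: F(A→B) = (11000 + 17400) − 10900 = 17500 km³/yr.
Box B: F(B→C) = (17500 + 4200) − 9430 = 12270 km³/yr.
Box C: F(C→D) = (12270 + 4060) − 6230 = 10100 km³/yr.
Box D: F(D→E) = (10100 + 2810) − 5800 = 7110.0 km³/yr.
Box E throughput = its input = 7110.0 km³/yr; τ = 3600 / 7110.0 = 0.5063 yr.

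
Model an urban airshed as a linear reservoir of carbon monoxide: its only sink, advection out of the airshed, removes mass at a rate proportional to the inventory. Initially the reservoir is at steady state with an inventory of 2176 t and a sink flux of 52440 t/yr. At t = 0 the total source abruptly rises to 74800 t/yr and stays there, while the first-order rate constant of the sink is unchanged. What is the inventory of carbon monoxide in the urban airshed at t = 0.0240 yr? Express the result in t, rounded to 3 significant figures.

2580 t

τ = M₀/F₀ = 2176/52440 = 0.04150 yr; rate constant k = 1/τ.
New steady state M_∞ = F₁/k = F₁·τ = 74800 × 0.04150 = 3103.8 t.
M(t) = M_∞ + (M₀ − M_∞)·e^(−t/τ); t/τ = 0.0240/0.04150 = 0.5784, so e^(−t/τ) = 0.5608.
M(t) = 3103.8 − 927.8 × 0.5608 = 2583.5 t.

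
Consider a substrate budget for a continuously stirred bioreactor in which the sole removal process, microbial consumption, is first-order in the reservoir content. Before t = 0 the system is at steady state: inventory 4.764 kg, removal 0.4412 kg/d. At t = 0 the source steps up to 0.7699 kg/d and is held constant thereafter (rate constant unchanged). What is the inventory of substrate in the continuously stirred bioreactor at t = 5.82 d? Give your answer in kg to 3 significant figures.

6.24 kg

Residence time τ = M₀/F₀ = 10.80 d. The eventual steady state is M_∞ = M₀·(F₁/F₀) = 4.764 × 0.7699/0.4412 = 8.3132 kg.
The anomaly ΔM(t) = M(t) − M_∞ decays as ΔM₀·e^(−t/τ) with ΔM₀ = 4.764 − 8.3132 = −3.549 kg.
At t = 5.82 d, e^(−t/τ) = e^(−0.5390) = 0.5833, so ΔM = −2.070 kg and M = 8.3132 − 2.070 = 6.2429 kg.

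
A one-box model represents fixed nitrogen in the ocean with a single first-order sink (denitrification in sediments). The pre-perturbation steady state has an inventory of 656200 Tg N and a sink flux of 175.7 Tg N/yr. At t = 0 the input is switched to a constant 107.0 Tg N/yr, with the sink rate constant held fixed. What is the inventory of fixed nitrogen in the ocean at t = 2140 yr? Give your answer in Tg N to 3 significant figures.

544000 Tg N

The sink rate constant is k = F₀/M₀ = 175.7/656200 = 0.0002678 yr⁻¹.
Solving dM/dt = F₁ − kM with M(0) = M₀ gives M(t) = F₁/k + (M₀ − F₁/k)·e^(−kt).
F₁/k = 107.0/0.0002678 = 399620 Tg N; kt = 0.0002678 × 2140 = 0.5730, e^(−kt) = 0.5638.
M(2140) = 399620 + (656200 − 399620) × 0.5638 = 399620 + 144700 = 544290 Tg N.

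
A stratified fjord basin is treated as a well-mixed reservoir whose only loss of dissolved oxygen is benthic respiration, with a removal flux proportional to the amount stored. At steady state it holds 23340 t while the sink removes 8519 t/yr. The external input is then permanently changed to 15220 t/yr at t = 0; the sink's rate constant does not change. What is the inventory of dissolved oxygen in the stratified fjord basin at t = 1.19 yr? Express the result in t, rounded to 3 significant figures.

The sink rate constant is k = F₀/M₀ = 8519/23340 = 0.3650 yr⁻¹.
Solving dM/dt = F₁ − kM with M(0) = M₀ gives M(t) = F₁/k + (M₀ − F₁/k)·e^(−kt).
F₁/k = 15220/0.3650 = 41699 t; kt = 0.3650 × 1.19 = 0.4343, e^(−kt) = 0.6477.
M(1.19) = 41699 + (23340 − 41699) × 0.6477 = 41699 − 11890 = 29808 t.

29800 t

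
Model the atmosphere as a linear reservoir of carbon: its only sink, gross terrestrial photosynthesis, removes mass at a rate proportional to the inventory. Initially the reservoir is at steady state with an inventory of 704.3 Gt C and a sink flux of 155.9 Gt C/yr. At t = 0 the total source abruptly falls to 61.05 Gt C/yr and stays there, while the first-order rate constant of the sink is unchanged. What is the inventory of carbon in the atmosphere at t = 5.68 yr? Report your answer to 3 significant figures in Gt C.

The sink rate constant is k = F₀/M₀ = 155.9/704.3 = 0.2214 yr⁻¹.
Solving dM/dt = F₁ − kM with M(0) = M₀ gives M(t) = F₁/k + (M₀ − F₁/k)·e^(−kt).
F₁/k = 61.05/0.2214 = 275.80 Gt C; kt = 0.2214 × 5.68 = 1.257, e^(−kt) = 0.2844.
M(5.68) = 275.80 + (704.3 − 275.80) × 0.2844 = 275.80 + 121.9 = 397.68 Gt C.

398 Gt C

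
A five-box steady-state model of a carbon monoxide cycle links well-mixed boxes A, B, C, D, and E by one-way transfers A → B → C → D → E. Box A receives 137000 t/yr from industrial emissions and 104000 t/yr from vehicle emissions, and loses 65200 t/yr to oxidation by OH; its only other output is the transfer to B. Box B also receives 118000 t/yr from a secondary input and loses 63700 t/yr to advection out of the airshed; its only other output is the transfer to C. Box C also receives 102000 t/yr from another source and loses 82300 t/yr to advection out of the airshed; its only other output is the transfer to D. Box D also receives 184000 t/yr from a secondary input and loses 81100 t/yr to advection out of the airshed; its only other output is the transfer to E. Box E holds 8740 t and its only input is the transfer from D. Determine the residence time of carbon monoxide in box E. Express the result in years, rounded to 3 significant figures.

0.0248 yr

Box A: F(A→B) = (137000 + 104000) − 65200 = 175800 t/yr.
Box B: F(B→C) = (175800 + 118000) − 63700 = 230100 t/yr.
Box C: F(C→D) = (230100 + 102000) − 82300 = 249800 t/yr.
Box D: F(D→E) = (249800 + 184000) − 81100 = 352700 t/yr.
Box E throughput = its input = 352700 t/yr; τ = 8740 / 352700 = 0.02478 yr.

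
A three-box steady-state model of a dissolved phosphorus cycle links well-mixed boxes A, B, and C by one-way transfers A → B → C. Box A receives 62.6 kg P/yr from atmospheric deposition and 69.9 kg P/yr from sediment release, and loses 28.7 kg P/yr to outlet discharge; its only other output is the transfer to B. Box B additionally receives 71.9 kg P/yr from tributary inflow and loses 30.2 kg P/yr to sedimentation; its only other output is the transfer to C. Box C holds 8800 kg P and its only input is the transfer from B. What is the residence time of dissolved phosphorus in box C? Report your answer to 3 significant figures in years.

Box A: F(A→B) = (62.6 + 69.9) − 28.7 = 103.80 kg P/yr.
Box B: F(B→C) = (103.80 + 71.9) − 30.2 = 145.50 kg P/yr.
Box C throughput = its input = 145.50 kg P/yr; τ = 8800 / 145.50 = 60.48 yr.

60.5 yr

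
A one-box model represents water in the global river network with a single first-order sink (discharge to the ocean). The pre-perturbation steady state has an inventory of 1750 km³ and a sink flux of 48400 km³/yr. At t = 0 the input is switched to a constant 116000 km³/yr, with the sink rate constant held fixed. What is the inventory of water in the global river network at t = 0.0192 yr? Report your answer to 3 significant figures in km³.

Residence time τ = M₀/F₀ = 0.03616 yr. The eventual steady state is M_∞ = M₀·(F₁/F₀) = 1750 × 116000/48400 = 4194.2 km³.
The anomaly ΔM(t) = M(t) − M_∞ decays as ΔM₀·e^(−t/τ) with ΔM₀ = 1750 − 4194.2 = −2444 km³.
At t = 0.0192 yr, e^(−t/τ) = e^(−0.5310) = 0.5880, so ΔM = −1437 km³ and M = 4194.2 − 1437 = 2757.0 km³.

2760 km³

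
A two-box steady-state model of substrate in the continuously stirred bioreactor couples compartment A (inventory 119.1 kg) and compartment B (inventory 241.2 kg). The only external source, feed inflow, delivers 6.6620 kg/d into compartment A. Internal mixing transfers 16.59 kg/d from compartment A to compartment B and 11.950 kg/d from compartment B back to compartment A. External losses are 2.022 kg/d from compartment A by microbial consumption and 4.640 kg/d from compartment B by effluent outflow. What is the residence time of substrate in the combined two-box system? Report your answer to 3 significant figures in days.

54.1 d

Residence time in the combined system uses the total inventory and the total *external* removal — internal exchanges between the two boxes cancel.
M_total = 119.1 + 241.2 = 360.30 kg.
ΣF_external_out = 2.022 + 4.640 = 6.6620 kg/d.
τ = M_total / ΣF_ext = 360.30 / 6.6620 = 54.08 d.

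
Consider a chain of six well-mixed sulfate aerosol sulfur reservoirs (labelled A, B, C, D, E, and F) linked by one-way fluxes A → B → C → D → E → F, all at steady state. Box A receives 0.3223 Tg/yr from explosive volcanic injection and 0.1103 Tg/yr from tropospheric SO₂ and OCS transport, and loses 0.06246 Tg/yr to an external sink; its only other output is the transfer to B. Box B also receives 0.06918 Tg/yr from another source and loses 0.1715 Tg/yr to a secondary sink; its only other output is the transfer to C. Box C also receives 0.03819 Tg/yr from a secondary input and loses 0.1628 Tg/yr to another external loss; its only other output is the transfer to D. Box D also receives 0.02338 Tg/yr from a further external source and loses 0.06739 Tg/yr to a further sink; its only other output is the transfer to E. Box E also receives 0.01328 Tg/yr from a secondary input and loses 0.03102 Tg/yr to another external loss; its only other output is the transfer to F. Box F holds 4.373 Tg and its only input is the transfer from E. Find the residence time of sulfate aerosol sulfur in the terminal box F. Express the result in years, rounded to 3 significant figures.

53.7 yr

Box A: F(A→B) = (0.3223 + 0.1103) − 0.06246 = 0.37014 Tg/yr.
Box B: F(B→C) = (0.37014 + 0.06918) − 0.1715 = 0.26782 Tg/yr.
Box C: F(C→D) = (0.26782 + 0.03819) − 0.1628 = 0.14321 Tg/yr.
Box D: F(D→E) = (0.14321 + 0.02338) − 0.06739 = 0.099200 Tg/yr.
Box E: F(E→F) = (0.099200 + 0.01328) − 0.03102 = 0.081460 Tg/yr.
Box F throughput = its input = 0.081460 Tg/yr; τ = 4.373 / 0.081460 = 53.68 yr.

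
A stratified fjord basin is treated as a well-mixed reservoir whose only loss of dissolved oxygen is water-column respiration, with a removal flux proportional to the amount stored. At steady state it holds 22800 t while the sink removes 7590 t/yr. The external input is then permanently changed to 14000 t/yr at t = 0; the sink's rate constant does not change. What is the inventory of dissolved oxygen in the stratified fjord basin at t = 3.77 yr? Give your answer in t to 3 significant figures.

τ = M₀/F₀ = 22800/7590 = 3.004 yr; rate constant k = 1/τ.
New steady state M_∞ = F₁/k = F₁·τ = 14000 × 3.004 = 42055 t.
M(t) = M_∞ + (M₀ − M_∞)·e^(−t/τ); t/τ = 3.77/3.004 = 1.255, so e^(−t/τ) = 0.2851.
M(t) = 42055 − 19260 × 0.2851 = 36566 t.

36600 t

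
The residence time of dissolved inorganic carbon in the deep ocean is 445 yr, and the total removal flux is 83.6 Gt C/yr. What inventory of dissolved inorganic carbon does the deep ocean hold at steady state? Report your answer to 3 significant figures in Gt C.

37200 Gt C

τ = M/F ⇒ M = τ × F = 445 × 83.6 = 37200 Gt C.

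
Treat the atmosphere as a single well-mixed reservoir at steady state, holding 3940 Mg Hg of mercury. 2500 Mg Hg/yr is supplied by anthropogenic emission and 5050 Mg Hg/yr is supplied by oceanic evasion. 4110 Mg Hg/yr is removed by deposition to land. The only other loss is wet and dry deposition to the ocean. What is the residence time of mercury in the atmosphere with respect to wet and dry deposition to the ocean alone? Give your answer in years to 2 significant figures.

At steady state ΣF_in = ΣF_out.
ΣF_in = 2500 + 5050 = 7550.0 Mg Hg/yr.
Wet and dry deposition to the ocean flux = ΣF_in − (4110) = 7550.0 − 4110 = 3440 Mg Hg/yr.
τ = M / F = 3940 / 3440 = 1.145 yr.

1.1 yr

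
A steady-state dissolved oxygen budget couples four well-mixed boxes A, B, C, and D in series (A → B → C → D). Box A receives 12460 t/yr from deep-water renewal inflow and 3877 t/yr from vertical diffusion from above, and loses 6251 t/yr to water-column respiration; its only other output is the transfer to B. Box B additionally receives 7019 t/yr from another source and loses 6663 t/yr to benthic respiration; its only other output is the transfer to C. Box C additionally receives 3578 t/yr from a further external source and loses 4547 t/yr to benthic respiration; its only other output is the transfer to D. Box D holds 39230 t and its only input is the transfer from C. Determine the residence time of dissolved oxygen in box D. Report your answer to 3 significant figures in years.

4.14 yr

Box A: F(A→B) = (12460 + 3877) − 6251 = 10086 t/yr.
Box B: F(B→C) = (10086 + 7019) − 6663 = 10442 t/yr.
Box C: F(C→D) = (10442 + 3578) − 4547 = 9473.0 t/yr.
Box D throughput = its input = 9473.0 t/yr; τ = 39230 / 9473.0 = 4.141 yr.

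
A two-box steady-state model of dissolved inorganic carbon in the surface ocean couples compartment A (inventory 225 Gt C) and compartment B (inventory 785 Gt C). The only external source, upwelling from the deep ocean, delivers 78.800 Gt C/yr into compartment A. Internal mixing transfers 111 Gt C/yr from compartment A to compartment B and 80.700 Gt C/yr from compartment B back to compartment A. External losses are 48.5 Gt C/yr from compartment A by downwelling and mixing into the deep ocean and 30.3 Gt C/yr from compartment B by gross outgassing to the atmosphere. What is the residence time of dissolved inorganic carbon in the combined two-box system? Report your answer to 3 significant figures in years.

12.8 yr

Residence time in the combined system uses the total inventory and the total *external* removal — internal exchanges between the two boxes cancel.
M_total = 225 + 785 = 1010.0 Gt C.
ΣF_external_out = 48.5 + 30.3 = 78.800 Gt C/yr.
τ = M_total / ΣF_ext = 1010.0 / 78.800 = 12.82 yr.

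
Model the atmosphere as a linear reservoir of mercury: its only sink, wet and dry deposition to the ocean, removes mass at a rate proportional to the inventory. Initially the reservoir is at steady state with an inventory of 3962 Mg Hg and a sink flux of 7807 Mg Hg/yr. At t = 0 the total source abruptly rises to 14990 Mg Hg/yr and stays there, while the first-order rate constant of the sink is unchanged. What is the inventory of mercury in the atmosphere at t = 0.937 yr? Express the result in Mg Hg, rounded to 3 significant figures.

7030 Mg Hg

τ = M₀/F₀ = 3962/7807 = 0.5075 yr; rate constant k = 1/τ.
New steady state M_∞ = F₁/k = F₁·τ = 14990 × 0.5075 = 7607.3 Mg Hg.
M(t) = M_∞ + (M₀ − M_∞)·e^(−t/τ); t/τ = 0.937/0.5075 = 1.846, so e^(−t/τ) = 0.1578.
M(t) = 7607.3 − 3645 × 0.1578 = 7032.0 Mg Hg.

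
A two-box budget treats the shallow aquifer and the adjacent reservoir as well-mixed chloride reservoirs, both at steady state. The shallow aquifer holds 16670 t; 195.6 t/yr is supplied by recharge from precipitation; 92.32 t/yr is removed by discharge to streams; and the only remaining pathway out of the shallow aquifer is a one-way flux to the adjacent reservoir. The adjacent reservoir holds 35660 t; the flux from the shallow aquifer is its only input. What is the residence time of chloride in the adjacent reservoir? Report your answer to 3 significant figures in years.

Balance the shallow aquifer: ΣF_in = 195.60 t/yr.
Flux to the adjacent reservoir = ΣF_in − (92.32) = 103.28 t/yr.
At steady state the output of the adjacent reservoir equals its input, 103.28 t/yr.
τ = M / F = 35660 / 103.28 = 345.3 yr.

345 yr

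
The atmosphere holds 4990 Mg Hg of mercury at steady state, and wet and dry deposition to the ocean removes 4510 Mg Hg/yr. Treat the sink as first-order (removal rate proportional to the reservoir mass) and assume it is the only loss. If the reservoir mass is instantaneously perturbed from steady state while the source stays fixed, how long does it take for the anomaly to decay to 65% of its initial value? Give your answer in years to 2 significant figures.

0.48 yr

For a linear reservoir the anomaly decays as exp(−t/τ) with τ = M/F = 4990/4510 = 1.106 yr.
exp(−t/τ) = 0.65 ⇒ t = −τ ln(0.65) = 1.106 × 0.4308 = 0.4766 yr.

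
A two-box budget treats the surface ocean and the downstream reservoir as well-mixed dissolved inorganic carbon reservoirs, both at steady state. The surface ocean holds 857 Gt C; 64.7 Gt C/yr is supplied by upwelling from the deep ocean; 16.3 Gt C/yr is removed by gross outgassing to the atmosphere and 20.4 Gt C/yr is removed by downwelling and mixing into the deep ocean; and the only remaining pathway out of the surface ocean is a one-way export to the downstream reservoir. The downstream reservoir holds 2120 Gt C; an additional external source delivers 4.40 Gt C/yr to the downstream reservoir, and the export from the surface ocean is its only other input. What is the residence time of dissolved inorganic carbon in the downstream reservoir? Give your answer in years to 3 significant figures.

Balance the surface ocean: ΣF_in = 64.700 Gt C/yr.
Export to the downstream reservoir = ΣF_in − (16.3 + 20.4) = 28.000 Gt C/yr.
Total input to the downstream reservoir = 28.000 + 4.40 = 32.400 Gt C/yr; at steady state this equals its total output.
τ = M / F = 2120 / 32.400 = 65.43 yr.

65.4 yr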